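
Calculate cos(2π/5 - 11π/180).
cos(2π/5 - 11π/180) = cos 2π/5 cos 11π/180 + sin 2π/5 sin 11π/180 = 0.4848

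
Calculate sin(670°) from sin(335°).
sin(670°) = 2 sin 335° cos 335° = -0.766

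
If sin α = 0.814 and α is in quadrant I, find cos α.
cos α = 0.5809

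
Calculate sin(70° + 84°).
sin(70° + 84°) = sin 70° cos 84° + cos 70° sin 84° = 0.4384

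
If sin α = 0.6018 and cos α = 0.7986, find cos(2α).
cos(2α) = cos²α - sin²α = 0.2756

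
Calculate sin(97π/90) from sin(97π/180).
sin(97π/90) = 2 sin 97π/180 cos 97π/180 = -0.2419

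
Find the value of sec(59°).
sec(59°) = 1.942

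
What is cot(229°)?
cot(229°) = 0.8693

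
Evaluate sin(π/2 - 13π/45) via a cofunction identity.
sin(π/2 - 13π/45) = cos(13π/45) = 0.6157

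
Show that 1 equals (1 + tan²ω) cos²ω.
RHS = sec²ω · cos²ω = (1/cos²ω) · cos²ω = 1 = LHS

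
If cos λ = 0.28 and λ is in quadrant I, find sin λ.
sin λ = 0.96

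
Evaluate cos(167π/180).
cos(167π/180) = -0.9744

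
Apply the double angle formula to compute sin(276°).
sin(276°) = 2 sin 138° cos 138° = -0.9945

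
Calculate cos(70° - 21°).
cos(70° - 21°) = cos 70° cos 21° + sin 70° sin 21° = 0.6561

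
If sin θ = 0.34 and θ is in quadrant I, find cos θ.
cos θ = 0.9404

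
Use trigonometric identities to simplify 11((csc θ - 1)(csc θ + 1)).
11((csc θ - 1)(csc θ + 1)) = 11(cot²θ) (using Diff. of squares)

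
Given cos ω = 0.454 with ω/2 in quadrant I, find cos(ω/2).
cos(ω/2) = ±√((1 + cos ω)/2); positive since ω/2 ∈ QI, so cos(ω/2) = 0.8526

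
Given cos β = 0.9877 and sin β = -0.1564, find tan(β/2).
tan(β/2) = sin β / (1 + cos β) = -0.07868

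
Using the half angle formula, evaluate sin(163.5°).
sin(163.5°) = √((1 - cos 327°)/2) = 0.284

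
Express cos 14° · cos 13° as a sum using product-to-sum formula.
cos 14° cos 13° = (1/2)[cos(14°-13°) + cos(14°+13°)]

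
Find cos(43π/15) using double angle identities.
cos(43π/15) = cos²43π/30 - sin²43π/30 = -0.9135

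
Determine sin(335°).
sin(335°) = -0.4226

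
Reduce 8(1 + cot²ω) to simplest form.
8(1 + cot²ω) = 8(csc²ω) (using Pythagorean identity)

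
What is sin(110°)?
sin(110°) = 0.9397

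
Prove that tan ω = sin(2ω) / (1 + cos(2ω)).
RHS = 2 sin ω cos ω / (2cos²ω) = sin ω/cos ω = tan ω = LHS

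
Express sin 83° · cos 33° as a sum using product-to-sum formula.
sin 83° cos 33° = (1/2)[sin(83°+33°) + sin(83°-33°)]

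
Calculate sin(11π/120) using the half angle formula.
sin(11π/120) = √((1 - cos 11π/60)/2) = 0.284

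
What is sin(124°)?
sin(124°) = 0.829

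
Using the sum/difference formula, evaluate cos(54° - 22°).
cos(54° - 22°) = cos 54° cos 22° + sin 54° sin 22° = 0.848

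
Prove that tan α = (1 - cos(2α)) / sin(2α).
RHS = 2sin²α / (2 sin α cos α) = sin α/cos α = tan α = LHS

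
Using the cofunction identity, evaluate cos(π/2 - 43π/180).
cos(π/2 - 43π/180) = sin(43π/180) = 0.682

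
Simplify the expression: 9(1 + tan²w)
9(1 + tan²w) = 9(sec²w) (using Pythagorean identity)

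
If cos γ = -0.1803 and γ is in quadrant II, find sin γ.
sin γ = 0.9836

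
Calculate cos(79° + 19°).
cos(79° + 19°) = cos 79° cos 19° - sin 79° sin 19° = -0.1392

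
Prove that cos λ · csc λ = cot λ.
LHS = cos λ · (1/sin λ) = cos λ/sin λ = cot λ = RHS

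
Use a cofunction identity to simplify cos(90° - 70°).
cos(90° - 70°) = sin(70°)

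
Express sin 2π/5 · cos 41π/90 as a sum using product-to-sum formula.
sin 2π/5 cos 41π/90 = (1/2)[sin(2π/5+41π/90) + sin(2π/5-41π/90)]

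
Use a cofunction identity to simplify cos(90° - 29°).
cos(90° - 29°) = sin(29°)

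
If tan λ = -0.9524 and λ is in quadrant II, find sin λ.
sin λ = 0.6897 (using tan²λ + 1 = sec²λ)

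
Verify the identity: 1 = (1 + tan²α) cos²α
RHS = sec²α · cos²α = (1/cos²α) · cos²α = 1 = LHS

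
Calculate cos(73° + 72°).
cos(73° + 72°) = cos 73° cos 72° - sin 73° sin 72° = -0.8192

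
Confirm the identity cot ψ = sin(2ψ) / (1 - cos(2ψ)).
RHS = 2 sin ψ cos ψ / (2sin²ψ) = cos ψ/sin ψ = cot ψ = LHS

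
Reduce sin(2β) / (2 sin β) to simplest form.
sin(2β) / (2 sin β) = cos β (using Double angle)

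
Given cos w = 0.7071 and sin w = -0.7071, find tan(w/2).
tan(w/2) = sin w / (1 + cos w) = -0.4142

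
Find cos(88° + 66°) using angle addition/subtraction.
cos(88° + 66°) = cos 88° cos 66° - sin 88° sin 66° = -0.8988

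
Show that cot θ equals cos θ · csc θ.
RHS = cos θ · (1/sin θ) = cos θ/sin θ = cot θ = LHS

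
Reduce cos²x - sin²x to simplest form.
cos²x - sin²x = cos(2x) (using Double angle)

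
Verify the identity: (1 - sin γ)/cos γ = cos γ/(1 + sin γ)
LHS = (1 - sin γ)(1 + sin γ) / (cos γ(1 + sin γ)) = (1 - sin²γ) / (cos γ(1 + sin γ)) = cos²γ / (cos γ(1 + sin γ)) = cos γ/(1 + sin γ) = RHS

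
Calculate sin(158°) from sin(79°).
sin(158°) = 2 sin 79° cos 79° = 0.3746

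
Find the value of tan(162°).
tan(162°) = -0.3249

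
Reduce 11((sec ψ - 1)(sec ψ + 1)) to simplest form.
11((sec ψ - 1)(sec ψ + 1)) = 11(tan²ψ) (using Diff. of squares)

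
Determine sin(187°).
sin(187°) = -0.1219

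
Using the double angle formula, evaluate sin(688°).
sin(688°) = 2 sin 344° cos 344° = -0.5299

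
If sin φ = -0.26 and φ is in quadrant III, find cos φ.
cos φ = -0.9656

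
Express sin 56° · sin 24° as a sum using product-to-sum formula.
sin 56° sin 24° = (1/2)[cos(56°-24°) - cos(56°+24°)]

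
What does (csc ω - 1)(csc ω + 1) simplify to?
(csc ω - 1)(csc ω + 1) = cot²ω (using Diff. of squares)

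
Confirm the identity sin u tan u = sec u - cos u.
RHS = 1/cos u - cos u = (1 - cos²u)/cos u = sin²u/cos u = sin u · (sin u/cos u) = sin u tan u = LHS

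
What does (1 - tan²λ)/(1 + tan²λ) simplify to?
(1 - tan²λ)/(1 + tan²λ) = cos(2λ) (using Double angle)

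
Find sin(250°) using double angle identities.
sin(250°) = 2 sin 125° cos 125° = -0.9397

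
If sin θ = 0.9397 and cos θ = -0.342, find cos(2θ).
cos(2θ) = cos²θ - sin²θ = -0.7661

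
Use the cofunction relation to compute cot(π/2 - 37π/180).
cot(π/2 - 37π/180) = tan(37π/180) = 0.7536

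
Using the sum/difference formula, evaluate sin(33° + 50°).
sin(33° + 50°) = sin 33° cos 50° + cos 33° sin 50° = 0.9925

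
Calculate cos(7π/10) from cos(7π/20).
cos(7π/10) = 1 - 2sin²7π/20 = -0.5878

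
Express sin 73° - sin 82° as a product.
sin 73° - sin 82° = 2 cos(77.5°) sin(-4.5°)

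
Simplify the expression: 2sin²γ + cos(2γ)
2sin²γ + cos(2γ) = 1 (using Double angle)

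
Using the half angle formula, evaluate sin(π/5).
sin(π/5) = √((1 - cos 2π/5)/2) = 0.5878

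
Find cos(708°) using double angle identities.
cos(708°) = cos²354° - sin²354° = 0.9781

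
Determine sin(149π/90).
sin(149π/90) = -0.8829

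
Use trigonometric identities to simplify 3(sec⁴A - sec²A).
3(sec⁴A - sec²A) = 3(tan⁴A + tan²A) (using Pythagorean)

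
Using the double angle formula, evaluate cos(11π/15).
cos(11π/15) = cos²11π/30 - sin²11π/30 = -0.6691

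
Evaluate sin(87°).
sin(87°) = 0.9986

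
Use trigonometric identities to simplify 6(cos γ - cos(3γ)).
6(cos γ - cos(3γ)) = 6(2 sin(2γ) sin γ) (using Sum-to-product)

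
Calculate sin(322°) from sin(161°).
sin(322°) = 2 sin 161° cos 161° = -0.6157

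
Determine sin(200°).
sin(200°) = -0.342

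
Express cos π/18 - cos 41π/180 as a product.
cos π/18 - cos 41π/180 = -2 sin(17π/120) sin(-31π/360)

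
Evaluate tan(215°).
tan(215°) = 0.7002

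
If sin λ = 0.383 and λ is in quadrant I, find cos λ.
cos λ = 0.9237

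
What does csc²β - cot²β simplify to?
csc²β - cot²β = 1 (using Pythagorean identity)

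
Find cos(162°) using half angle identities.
cos(162°) = -√((1 + cos 324°)/2) = -0.9511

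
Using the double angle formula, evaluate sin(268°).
sin(268°) = 2 sin 134° cos 134° = -0.9994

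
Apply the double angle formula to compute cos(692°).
cos(692°) = cos²346° - sin²346° = 0.8829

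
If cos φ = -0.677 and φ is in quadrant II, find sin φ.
sin φ = 0.736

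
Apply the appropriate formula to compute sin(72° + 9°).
sin(72° + 9°) = sin 72° cos 9° + cos 72° sin 9° = 0.9877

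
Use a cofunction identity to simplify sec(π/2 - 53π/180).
sec(π/2 - 53π/180) = csc(53π/180)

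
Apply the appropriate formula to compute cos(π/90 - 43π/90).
cos(π/90 - 43π/90) = cos π/90 cos 43π/90 + sin π/90 sin 43π/90 = 0.1045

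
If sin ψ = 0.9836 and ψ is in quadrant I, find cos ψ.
cos ψ = 0.1804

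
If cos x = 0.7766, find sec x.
sec x = 1/cos x = 1.288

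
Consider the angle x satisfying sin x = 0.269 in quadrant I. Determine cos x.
cos x = √(1 - sin²x) = 0.9631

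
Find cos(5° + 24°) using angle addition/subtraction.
cos(5° + 24°) = cos 5° cos 24° - sin 5° sin 24° = 0.8746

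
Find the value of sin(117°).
sin(117°) = 0.891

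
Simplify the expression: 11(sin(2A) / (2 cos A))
11(sin(2A) / (2 cos A)) = 11(sin A) (using Double angle)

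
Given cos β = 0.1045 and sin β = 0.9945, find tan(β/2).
tan(β/2) = sin β / (1 + cos β) = 0.9004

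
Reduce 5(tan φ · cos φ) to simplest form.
5(tan φ · cos φ) = 5(sin φ) (using Quotient identity)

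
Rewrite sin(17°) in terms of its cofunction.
sin(17°) = cos(90° - 17°) = cos(73°)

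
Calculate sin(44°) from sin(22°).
sin(44°) = 2 sin 22° cos 22° = 0.6947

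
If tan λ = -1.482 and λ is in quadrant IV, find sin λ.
sin λ = -0.8289 (using tan²λ + 1 = sec²λ)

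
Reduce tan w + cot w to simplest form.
tan w + cot w = sec w csc w (using Quotient identities)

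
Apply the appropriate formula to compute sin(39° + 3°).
sin(39° + 3°) = sin 39° cos 3° + cos 39° sin 3° = 0.6691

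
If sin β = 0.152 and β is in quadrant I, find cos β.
cos β = 0.9884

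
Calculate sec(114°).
sec(114°) = -2.459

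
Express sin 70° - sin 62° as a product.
sin 70° - sin 62° = 2 cos(66°) sin(4°)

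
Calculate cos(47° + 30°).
cos(47° + 30°) = cos 47° cos 30° - sin 47° sin 30° = 0.225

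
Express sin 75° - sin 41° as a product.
sin 75° - sin 41° = 2 cos(58°) sin(17°)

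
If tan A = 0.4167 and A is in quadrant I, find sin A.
sin A = 0.3846 (using tan²A + 1 = sec²A)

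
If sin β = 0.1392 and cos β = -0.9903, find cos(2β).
cos(2β) = cos²β - sin²β = 0.9613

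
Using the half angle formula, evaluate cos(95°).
cos(95°) = -√((1 + cos 190°)/2) = -0.08716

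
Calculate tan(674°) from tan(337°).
tan(674°) = 2 tan 337° / (1 - tan²337°) = -1.036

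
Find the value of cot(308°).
cot(308°) = -0.7813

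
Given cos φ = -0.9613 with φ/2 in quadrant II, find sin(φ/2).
sin(φ/2) = ±√((1 - cos φ)/2); positive since φ/2 ∈ QII, so sin(φ/2) = 0.9903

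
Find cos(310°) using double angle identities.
cos(310°) = cos²155° - sin²155° = 0.6428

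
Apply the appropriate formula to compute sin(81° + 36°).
sin(81° + 36°) = sin 81° cos 36° + cos 81° sin 36° = 0.891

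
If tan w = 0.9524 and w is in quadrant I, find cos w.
cos w = 0.7241 (using tan²w + 1 = sec²w)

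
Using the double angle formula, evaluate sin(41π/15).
sin(41π/15) = 2 sin 41π/30 cos 41π/30 = 0.7431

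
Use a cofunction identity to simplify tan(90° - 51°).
tan(90° - 51°) = cot(51°)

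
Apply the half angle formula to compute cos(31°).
cos(31°) = √((1 + cos 62°)/2) = 0.8572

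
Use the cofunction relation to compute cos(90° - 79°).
cos(90° - 79°) = sin(79°) = 0.9816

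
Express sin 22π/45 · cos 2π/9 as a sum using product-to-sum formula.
sin 22π/45 cos 2π/9 = (1/2)[sin(22π/45+2π/9) + sin(22π/45-2π/9)]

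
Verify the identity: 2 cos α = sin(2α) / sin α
RHS = 2 sin α cos α / sin α = 2 cos α = LHS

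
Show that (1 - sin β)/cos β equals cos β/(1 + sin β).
LHS = (1 - sin β)(1 + sin β) / (cos β(1 + sin β)) = (1 - sin²β) / (cos β(1 + sin β)) = cos²β / (cos β(1 + sin β)) = cos β/(1 + sin β) = RHS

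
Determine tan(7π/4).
tan(7π/4) = -1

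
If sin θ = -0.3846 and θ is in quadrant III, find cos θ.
cos θ = -0.9231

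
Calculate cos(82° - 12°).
cos(82° - 12°) = cos 82° cos 12° + sin 82° sin 12° = 0.342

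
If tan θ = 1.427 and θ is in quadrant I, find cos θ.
cos θ = 0.5739 (using tan²θ + 1 = sec²θ)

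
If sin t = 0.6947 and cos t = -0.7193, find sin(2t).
sin(2t) = 2 sin t cos t = -0.9994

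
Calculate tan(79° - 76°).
tan(79° - 76°) = (tan 79° - tan 76°)/(1 + tan 79° tan 76°) = 0.05241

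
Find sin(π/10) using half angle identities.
sin(π/10) = √((1 - cos π/5)/2) = 0.309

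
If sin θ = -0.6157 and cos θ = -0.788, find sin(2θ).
sin(2θ) = 2 sin θ cos θ = 0.9703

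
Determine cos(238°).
cos(238°) = -0.5299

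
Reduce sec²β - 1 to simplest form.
sec²β - 1 = tan²β (using Pythagorean identity)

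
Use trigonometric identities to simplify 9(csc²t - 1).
9(csc²t - 1) = 9(cot²t) (using Pythagorean identity)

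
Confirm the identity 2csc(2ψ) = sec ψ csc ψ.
LHS = 2/sin(2ψ) = 2/(2 sin ψ cos ψ) = 1/(sin ψ cos ψ) = (1/cos ψ)(1/sin ψ) = sec ψ csc ψ = RHS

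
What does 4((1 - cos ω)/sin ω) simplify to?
4((1 - cos ω)/sin ω) = 4(tan(ω/2)) (using Half angle)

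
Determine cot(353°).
cot(353°) = -8.144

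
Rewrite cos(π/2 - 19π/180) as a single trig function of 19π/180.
cos(π/2 - 19π/180) = sin(19π/180)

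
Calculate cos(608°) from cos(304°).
cos(608°) = cos²304° - sin²304° = -0.3746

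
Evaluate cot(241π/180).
cot(241π/180) = 0.5543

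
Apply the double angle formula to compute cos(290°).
cos(290°) = cos²145° - sin²145° = 0.342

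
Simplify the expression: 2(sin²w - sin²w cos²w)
2(sin²w - sin²w cos²w) = 2(sin⁴w) (using Factoring)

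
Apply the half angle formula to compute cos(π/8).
cos(π/8) = √((1 + cos π/4)/2) = √(2+√2)/2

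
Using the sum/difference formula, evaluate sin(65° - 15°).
sin(65° - 15°) = sin 65° cos 15° - cos 65° sin 15° = 0.766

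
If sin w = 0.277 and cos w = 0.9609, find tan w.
tan w = sin w / cos w = 0.2883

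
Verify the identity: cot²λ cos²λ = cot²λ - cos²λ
RHS = cos²λ/sin²λ - cos²λ = cos²λ(1/sin²λ - 1) = cos²λ · (1 - sin²λ)/sin²λ = cos²λ · cos²λ/sin²λ = cos²λ · cot²λ = LHS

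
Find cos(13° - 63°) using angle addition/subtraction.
cos(13° - 63°) = cos 13° cos 63° + sin 13° sin 63° = 0.6428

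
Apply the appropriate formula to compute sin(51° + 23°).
sin(51° + 23°) = sin 51° cos 23° + cos 51° sin 23° = 0.9613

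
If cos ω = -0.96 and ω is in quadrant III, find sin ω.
sin ω = -0.28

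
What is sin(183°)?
sin(183°) = -0.05234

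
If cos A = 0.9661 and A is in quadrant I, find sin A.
sin A = 0.2582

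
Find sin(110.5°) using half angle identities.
sin(110.5°) = √((1 - cos 221°)/2) = 0.9367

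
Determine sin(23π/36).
sin(23π/36) = 0.9063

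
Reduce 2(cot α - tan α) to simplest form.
2(cot α - tan α) = 2(2 cot(2α)) (using Double angle)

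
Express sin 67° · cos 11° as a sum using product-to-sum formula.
sin 67° cos 11° = (1/2)[sin(67°+11°) + sin(67°-11°)]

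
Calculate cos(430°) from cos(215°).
cos(430°) = cos²215° - sin²215° = 0.342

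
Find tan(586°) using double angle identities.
tan(586°) = 2 tan 293° / (1 - tan²293°) = 1.036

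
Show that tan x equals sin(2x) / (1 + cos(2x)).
RHS = 2 sin x cos x / (2cos²x) = sin x/cos x = tan x = LHS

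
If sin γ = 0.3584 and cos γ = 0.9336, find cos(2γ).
cos(2γ) = cos²γ - sin²γ = 0.7432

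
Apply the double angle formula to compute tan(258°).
tan(258°) = 2 tan 129° / (1 - tan²129°) = 4.705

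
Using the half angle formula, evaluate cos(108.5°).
cos(108.5°) = -√((1 + cos 217°)/2) = -0.3173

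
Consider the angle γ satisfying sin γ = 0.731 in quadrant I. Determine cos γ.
cos γ = √(1 - sin²γ) = 0.6824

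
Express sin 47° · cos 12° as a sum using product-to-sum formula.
sin 47° cos 12° = (1/2)[sin(47°+12°) + sin(47°-12°)]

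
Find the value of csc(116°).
csc(116°) = 1.113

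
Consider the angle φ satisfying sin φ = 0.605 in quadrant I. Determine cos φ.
cos φ = √(1 - sin²φ) = 0.7962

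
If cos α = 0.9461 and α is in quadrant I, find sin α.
sin α = 0.3239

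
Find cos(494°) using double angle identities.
cos(494°) = cos²247° - sin²247° = -0.6947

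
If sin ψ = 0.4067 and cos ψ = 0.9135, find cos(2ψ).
cos(2ψ) = cos²ψ - sin²ψ = 0.6691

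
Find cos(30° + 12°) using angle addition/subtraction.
cos(30° + 12°) = cos 30° cos 12° - sin 30° sin 12° = 0.7431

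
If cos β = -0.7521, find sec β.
sec β = 1/cos β = -1.33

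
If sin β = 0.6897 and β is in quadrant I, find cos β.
cos β = 0.7241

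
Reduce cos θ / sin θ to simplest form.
cos θ / sin θ = cot θ (using Quotient identity)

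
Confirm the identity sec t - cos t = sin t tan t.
LHS = 1/cos t - cos t = (1 - cos²t)/cos t = sin²t/cos t = sin t · (sin t/cos t) = sin t tan t = RHS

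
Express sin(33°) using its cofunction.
sin(33°) = cos(90° - 33°) = cos(57°)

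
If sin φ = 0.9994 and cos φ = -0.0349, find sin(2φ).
sin(2φ) = 2 sin φ cos φ = -0.06976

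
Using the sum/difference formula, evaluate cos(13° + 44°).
cos(13° + 44°) = cos 13° cos 44° - sin 13° sin 44° = 0.5446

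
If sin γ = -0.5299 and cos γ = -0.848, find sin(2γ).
sin(2γ) = 2 sin γ cos γ = 0.8987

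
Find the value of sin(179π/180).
sin(179π/180) = 0.01745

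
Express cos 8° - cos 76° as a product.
cos 8° - cos 76° = -2 sin(42°) sin(-34°)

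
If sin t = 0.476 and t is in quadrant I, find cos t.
cos t = 0.8794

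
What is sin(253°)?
sin(253°) = -0.9563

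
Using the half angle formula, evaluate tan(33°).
tan(33°) = sin 66° / (1 + cos 66°) = 0.6494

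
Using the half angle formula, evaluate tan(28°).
tan(28°) = sin 56° / (1 + cos 56°) = 0.5317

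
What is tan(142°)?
tan(142°) = -0.7813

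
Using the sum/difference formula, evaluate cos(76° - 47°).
cos(76° - 47°) = cos 76° cos 47° + sin 76° sin 47° = 0.8746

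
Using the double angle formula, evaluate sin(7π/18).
sin(7π/18) = 2 sin 7π/36 cos 7π/36 = 0.9397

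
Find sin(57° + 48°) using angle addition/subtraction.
sin(57° + 48°) = sin 57° cos 48° + cos 57° sin 48° = (√6+√2)/4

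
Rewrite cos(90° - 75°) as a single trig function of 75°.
cos(90° - 75°) = sin(75°)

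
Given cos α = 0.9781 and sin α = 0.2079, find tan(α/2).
tan(α/2) = sin α / (1 + cos α) = 0.1051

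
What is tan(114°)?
tan(114°) = -2.246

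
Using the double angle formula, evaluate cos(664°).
cos(664°) = cos²332° - sin²332° = 0.5592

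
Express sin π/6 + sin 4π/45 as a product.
sin π/6 + sin 4π/45 = 2 sin(23π/180) cos(7π/180)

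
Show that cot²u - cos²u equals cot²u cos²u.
LHS = cos²u/sin²u - cos²u = cos²u(1/sin²u - 1) = cos²u · (1 - sin²u)/sin²u = cos²u · cos²u/sin²u = cos²u · cot²u = RHS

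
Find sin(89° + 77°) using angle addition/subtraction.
sin(89° + 77°) = sin 89° cos 77° + cos 89° sin 77° = 0.2419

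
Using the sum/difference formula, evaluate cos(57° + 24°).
cos(57° + 24°) = cos 57° cos 24° - sin 57° sin 24° = 0.1564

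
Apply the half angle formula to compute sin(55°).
sin(55°) = √((1 - cos 110°)/2) = 0.8192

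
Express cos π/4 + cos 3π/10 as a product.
cos π/4 + cos 3π/10 = 2 cos(11π/40) cos(-π/40)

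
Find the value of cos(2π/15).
cos(2π/15) = 0.9135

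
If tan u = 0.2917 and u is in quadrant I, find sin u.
sin u = 0.28 (using tan²u + 1 = sec²u)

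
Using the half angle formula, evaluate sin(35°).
sin(35°) = √((1 - cos 70°)/2) = 0.5736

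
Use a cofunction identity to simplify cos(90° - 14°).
cos(90° - 14°) = sin(14°)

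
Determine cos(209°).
cos(209°) = -0.8746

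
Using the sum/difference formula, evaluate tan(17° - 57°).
tan(17° - 57°) = (tan 17° - tan 57°)/(1 + tan 17° tan 57°) = -0.8391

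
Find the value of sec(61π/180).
sec(61π/180) = 2.063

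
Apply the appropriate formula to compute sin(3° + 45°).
sin(3° + 45°) = sin 3° cos 45° + cos 3° sin 45° = 0.7431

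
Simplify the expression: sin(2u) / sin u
sin(2u) / sin u = 2 cos u (using Double angle)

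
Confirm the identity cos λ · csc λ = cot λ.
LHS = cos λ · (1/sin λ) = cos λ/sin λ = cot λ = RHS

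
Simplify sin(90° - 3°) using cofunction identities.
sin(90° - 3°) = cos(3°)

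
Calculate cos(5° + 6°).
cos(5° + 6°) = cos 5° cos 6° - sin 5° sin 6° = 0.9816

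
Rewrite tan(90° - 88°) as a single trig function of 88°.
tan(90° - 88°) = cot(88°)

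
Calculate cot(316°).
cot(316°) = -1.036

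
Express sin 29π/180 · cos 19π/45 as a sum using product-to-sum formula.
sin 29π/180 cos 19π/45 = (1/2)[sin(29π/180+19π/45) + sin(29π/180-19π/45)]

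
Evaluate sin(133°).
sin(133°) = 0.7314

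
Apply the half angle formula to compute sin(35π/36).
sin(35π/36) = √((1 - cos 35π/18)/2) = 0.08716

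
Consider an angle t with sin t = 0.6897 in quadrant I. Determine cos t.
cos t = √(1 - sin²t) = 0.7241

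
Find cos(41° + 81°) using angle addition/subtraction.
cos(41° + 81°) = cos 41° cos 81° - sin 41° sin 81° = -0.5299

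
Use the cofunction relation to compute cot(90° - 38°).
cot(90° - 38°) = tan(38°) = 0.7813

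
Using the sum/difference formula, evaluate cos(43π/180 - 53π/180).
cos(43π/180 - 53π/180) = cos 43π/180 cos 53π/180 + sin 43π/180 sin 53π/180 = 0.9848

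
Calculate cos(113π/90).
cos(113π/90) = -0.6947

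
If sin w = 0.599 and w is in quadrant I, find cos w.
cos w = 0.8007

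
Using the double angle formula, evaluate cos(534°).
cos(534°) = cos²267° - sin²267° = -0.9945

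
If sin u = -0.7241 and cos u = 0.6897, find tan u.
tan u = sin u / cos u = -1.05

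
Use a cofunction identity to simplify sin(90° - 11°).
sin(90° - 11°) = cos(11°)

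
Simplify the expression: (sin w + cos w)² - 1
(sin w + cos w)² - 1 = sin(2w) (using Pythagorean + double angle)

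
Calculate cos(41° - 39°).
cos(41° - 39°) = cos 41° cos 39° + sin 41° sin 39° = 0.9994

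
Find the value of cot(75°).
cot(75°) = 2-√3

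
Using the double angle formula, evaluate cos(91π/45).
cos(91π/45) = cos²91π/90 - sin²91π/90 = 0.9976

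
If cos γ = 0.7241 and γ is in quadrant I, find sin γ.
sin γ = 0.6897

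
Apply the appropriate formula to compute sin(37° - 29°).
sin(37° - 29°) = sin 37° cos 29° - cos 37° sin 29° = 0.1392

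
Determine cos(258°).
cos(258°) = -0.2079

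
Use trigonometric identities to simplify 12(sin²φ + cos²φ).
12(sin²φ + cos²φ) = 12 (using Pythagorean identity)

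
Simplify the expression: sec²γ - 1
sec²γ - 1 = tan²γ (using Pythagorean identity)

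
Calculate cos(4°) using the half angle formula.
cos(4°) = √((1 + cos 8°)/2) = 0.9976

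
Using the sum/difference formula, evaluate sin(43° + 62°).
sin(43° + 62°) = sin 43° cos 62° + cos 43° sin 62° = (√6+√2)/4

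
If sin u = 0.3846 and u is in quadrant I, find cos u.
cos u = 0.9231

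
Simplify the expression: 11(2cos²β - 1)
11(2cos²β - 1) = 11(cos(2β)) (using Double angle)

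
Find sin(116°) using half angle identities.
sin(116°) = √((1 - cos 232°)/2) = 0.8988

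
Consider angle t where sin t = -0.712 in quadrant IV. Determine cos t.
cos t = √(1 - sin²t) = 0.7022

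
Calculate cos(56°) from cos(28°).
cos(56°) = 1 - 2sin²28° = 0.5592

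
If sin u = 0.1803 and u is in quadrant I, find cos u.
cos u = 0.9836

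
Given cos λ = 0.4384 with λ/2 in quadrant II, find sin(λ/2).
sin(λ/2) = ±√((1 - cos λ)/2); positive since λ/2 ∈ QII, so sin(λ/2) = 0.5299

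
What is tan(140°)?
tan(140°) = -0.8391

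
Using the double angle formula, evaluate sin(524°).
sin(524°) = 2 sin 262° cos 262° = 0.2756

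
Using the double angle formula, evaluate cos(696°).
cos(696°) = cos²348° - sin²348° = 0.9135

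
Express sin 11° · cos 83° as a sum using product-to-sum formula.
sin 11° cos 83° = (1/2)[sin(11°+83°) + sin(11°-83°)]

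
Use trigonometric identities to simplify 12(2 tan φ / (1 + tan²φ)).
12(2 tan φ / (1 + tan²φ)) = 12(sin(2φ)) (using Double angle)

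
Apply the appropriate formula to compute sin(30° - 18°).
sin(30° - 18°) = sin 30° cos 18° - cos 30° sin 18° = 0.2079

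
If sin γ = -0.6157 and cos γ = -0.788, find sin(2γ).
sin(2γ) = 2 sin γ cos γ = 0.9703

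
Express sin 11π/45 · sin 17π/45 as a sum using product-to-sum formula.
sin 11π/45 sin 17π/45 = (1/2)[cos(11π/45-17π/45) - cos(11π/45+17π/45)]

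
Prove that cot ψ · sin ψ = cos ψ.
LHS = (cos ψ/sin ψ) · sin ψ = cos ψ = RHS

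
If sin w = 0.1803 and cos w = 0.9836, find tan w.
tan w = sin w / cos w = 0.1833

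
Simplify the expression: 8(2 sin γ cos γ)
8(2 sin γ cos γ) = 8(sin(2γ)) (using Double angle)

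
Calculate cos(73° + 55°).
cos(73° + 55°) = cos 73° cos 55° - sin 73° sin 55° = -0.6157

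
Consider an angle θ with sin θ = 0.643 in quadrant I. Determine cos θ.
cos θ = √(1 - sin²θ) = 0.7659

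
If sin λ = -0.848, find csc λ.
csc λ = 1/sin λ = -1.179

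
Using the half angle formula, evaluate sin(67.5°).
sin(67.5°) = √((1 - cos 135°)/2) = √(2+√2)/2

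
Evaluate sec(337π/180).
sec(337π/180) = 1.086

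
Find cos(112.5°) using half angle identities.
cos(112.5°) = -√((1 + cos 225°)/2) = -0.3827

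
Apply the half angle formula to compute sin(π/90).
sin(π/90) = √((1 - cos π/45)/2) = 0.0349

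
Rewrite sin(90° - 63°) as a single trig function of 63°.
sin(90° - 63°) = cos(63°)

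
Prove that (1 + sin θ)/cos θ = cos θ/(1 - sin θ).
LHS = (1 + sin θ)(1 - sin θ) / (cos θ(1 - sin θ)) = (1 - sin²θ) / (cos θ(1 - sin θ)) = cos²θ / (cos θ(1 - sin θ)) = cos θ/(1 - sin θ) = RHS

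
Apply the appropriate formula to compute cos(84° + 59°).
cos(84° + 59°) = cos 84° cos 59° - sin 84° sin 59° = -0.7986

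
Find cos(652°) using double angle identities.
cos(652°) = cos²326° - sin²326° = 0.3746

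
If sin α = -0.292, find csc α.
csc α = 1/sin α = -3.425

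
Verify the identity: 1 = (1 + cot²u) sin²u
RHS = csc²u · sin²u = (1/sin²u) · sin²u = 1 = LHS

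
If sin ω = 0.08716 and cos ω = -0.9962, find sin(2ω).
sin(2ω) = 2 sin ω cos ω = -0.1737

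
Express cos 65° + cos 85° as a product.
cos 65° + cos 85° = 2 cos(75°) cos(-10°)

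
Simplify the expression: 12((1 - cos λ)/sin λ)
12((1 - cos λ)/sin λ) = 12(tan(λ/2)) (using Half angle)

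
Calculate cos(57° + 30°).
cos(57° + 30°) = cos 57° cos 30° - sin 57° sin 30° = 0.05234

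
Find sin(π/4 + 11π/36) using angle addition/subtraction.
sin(π/4 + 11π/36) = sin π/4 cos 11π/36 + cos π/4 sin 11π/36 = 0.9848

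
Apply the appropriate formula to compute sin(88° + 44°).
sin(88° + 44°) = sin 88° cos 44° + cos 88° sin 44° = 0.7431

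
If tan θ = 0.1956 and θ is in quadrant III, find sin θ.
sin θ = -0.192 (using tan²θ + 1 = sec²θ)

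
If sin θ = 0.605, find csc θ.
csc θ = 1/sin θ = 1.653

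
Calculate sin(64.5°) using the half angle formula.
sin(64.5°) = √((1 - cos 129°)/2) = 0.9026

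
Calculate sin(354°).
sin(354°) = -0.1045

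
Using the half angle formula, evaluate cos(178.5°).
cos(178.5°) = -√((1 + cos 357°)/2) = -0.9997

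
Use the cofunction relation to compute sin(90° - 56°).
sin(90° - 56°) = cos(56°) = 0.5592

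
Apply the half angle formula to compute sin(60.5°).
sin(60.5°) = √((1 - cos 121°)/2) = 0.8704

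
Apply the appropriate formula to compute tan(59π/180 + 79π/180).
tan(59π/180 + 79π/180) = (tan 59π/180 + tan 79π/180)/(1 - tan 59π/180 tan 79π/180) = -0.9004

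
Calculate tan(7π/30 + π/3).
tan(7π/30 + π/3) = (tan 7π/30 + tan π/3)/(1 - tan 7π/30 tan π/3) = -4.705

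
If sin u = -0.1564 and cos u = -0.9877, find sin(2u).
sin(2u) = 2 sin u cos u = 0.309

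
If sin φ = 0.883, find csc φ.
csc φ = 1/sin φ = 1.133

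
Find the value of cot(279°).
cot(279°) = -0.1584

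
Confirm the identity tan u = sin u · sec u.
RHS = sin u · (1/cos u) = sin u/cos u = tan u = LHS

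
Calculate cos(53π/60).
cos(53π/60) = -0.9336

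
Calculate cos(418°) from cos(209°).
cos(418°) = cos²209° - sin²209° = 0.5299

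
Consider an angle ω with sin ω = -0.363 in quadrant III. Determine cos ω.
cos ω = ±√(1 - sin²ω) = -0.9318 (negative in QIII)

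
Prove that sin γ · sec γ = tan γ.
LHS = sin γ · (1/cos γ) = sin γ/cos γ = tan γ = RHS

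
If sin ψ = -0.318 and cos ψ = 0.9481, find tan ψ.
tan ψ = sin ψ / cos ψ = -0.3354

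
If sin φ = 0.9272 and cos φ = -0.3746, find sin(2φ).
sin(2φ) = 2 sin φ cos φ = -0.6947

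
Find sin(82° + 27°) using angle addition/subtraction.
sin(82° + 27°) = sin 82° cos 27° + cos 82° sin 27° = 0.9455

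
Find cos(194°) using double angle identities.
cos(194°) = cos²97° - sin²97° = -0.9703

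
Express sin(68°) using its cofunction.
sin(68°) = cos(90° - 68°) = cos(22°)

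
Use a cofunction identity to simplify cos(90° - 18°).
cos(90° - 18°) = sin(18°)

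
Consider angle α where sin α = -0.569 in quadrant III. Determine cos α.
cos α = ±√(1 - sin²α) = -0.8223 (negative in QIII)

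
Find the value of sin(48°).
sin(48°) = 0.7431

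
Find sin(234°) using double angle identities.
sin(234°) = 2 sin 117° cos 117° = -0.809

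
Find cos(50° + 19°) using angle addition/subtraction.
cos(50° + 19°) = cos 50° cos 19° - sin 50° sin 19° = 0.3584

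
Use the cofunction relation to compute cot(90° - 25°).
cot(90° - 25°) = tan(25°) = 0.4663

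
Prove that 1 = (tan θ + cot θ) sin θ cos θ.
RHS = (sin θ/cos θ + cos θ/sin θ) sin θ cos θ = ((sin²θ + cos²θ)/(sin θ cos θ)) · sin θ cos θ = sin²θ + cos²θ = 1 = LHS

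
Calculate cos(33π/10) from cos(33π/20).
cos(33π/10) = cos²33π/20 - sin²33π/20 = -0.5878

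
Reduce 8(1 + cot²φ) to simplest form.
8(1 + cot²φ) = 8(csc²φ) (using Pythagorean identity)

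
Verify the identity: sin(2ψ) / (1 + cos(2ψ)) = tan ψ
LHS = 2 sin ψ cos ψ / (2cos²ψ) = sin ψ/cos ψ = tan ψ = RHS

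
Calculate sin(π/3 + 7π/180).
sin(π/3 + 7π/180) = sin π/3 cos 7π/180 + cos π/3 sin 7π/180 = 0.9205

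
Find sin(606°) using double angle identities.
sin(606°) = 2 sin 303° cos 303° = -0.9135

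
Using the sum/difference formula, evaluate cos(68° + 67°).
cos(68° + 67°) = cos 68° cos 67° - sin 68° sin 67° = -√2/2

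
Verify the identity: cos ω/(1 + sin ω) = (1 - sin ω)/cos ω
RHS = (1 - sin ω)(1 + sin ω) / (cos ω(1 + sin ω)) = (1 - sin²ω) / (cos ω(1 + sin ω)) = cos²ω / (cos ω(1 + sin ω)) = cos ω/(1 + sin ω) = LHS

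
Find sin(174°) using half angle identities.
sin(174°) = √((1 - cos 348°)/2) = 0.1045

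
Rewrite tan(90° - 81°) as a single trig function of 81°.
tan(90° - 81°) = cot(81°)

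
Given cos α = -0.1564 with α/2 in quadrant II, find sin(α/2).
sin(α/2) = ±√((1 - cos α)/2); positive since α/2 ∈ QII, so sin(α/2) = 0.7604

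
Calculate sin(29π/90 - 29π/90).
sin(29π/90 - 29π/90) = sin 29π/90 cos 29π/90 - cos 29π/90 sin 29π/90 = 0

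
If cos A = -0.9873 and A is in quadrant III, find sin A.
sin A = -0.1589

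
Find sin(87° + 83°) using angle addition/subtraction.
sin(87° + 83°) = sin 87° cos 83° + cos 87° sin 83° = 0.1736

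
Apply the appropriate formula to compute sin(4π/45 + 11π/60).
sin(4π/45 + 11π/60) = sin 4π/45 cos 11π/60 + cos 4π/45 sin 11π/60 = 0.7547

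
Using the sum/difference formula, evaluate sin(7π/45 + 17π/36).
sin(7π/45 + 17π/36) = sin 7π/45 cos 17π/36 + cos 7π/45 sin 17π/36 = 0.9205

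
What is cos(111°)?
cos(111°) = -0.3584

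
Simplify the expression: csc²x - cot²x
csc²x - cot²x = 1 (using Pythagorean identity)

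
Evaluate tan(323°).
tan(323°) = -0.7536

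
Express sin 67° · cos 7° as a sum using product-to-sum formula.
sin 67° cos 7° = (1/2)[sin(67°+7°) + sin(67°-7°)]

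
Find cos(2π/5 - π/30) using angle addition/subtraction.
cos(2π/5 - π/30) = cos 2π/5 cos π/30 + sin 2π/5 sin π/30 = 0.4067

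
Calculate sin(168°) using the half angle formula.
sin(168°) = √((1 - cos 336°)/2) = 0.2079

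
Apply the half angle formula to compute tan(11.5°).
tan(11.5°) = sin 23° / (1 + cos 23°) = 0.2035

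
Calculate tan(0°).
tan(0°) = 0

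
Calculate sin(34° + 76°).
sin(34° + 76°) = sin 34° cos 76° + cos 34° sin 76° = 0.9397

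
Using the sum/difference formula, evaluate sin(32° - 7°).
sin(32° - 7°) = sin 32° cos 7° - cos 32° sin 7° = 0.4226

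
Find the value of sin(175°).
sin(175°) = 0.08716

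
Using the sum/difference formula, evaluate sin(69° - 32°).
sin(69° - 32°) = sin 69° cos 32° - cos 69° sin 32° = 0.6018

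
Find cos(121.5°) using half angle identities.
cos(121.5°) = -√((1 + cos 243°)/2) = -0.5225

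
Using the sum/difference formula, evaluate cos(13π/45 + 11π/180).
cos(13π/45 + 11π/180) = cos 13π/45 cos 11π/180 - sin 13π/45 sin 11π/180 = 0.454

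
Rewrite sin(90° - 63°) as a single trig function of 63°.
sin(90° - 63°) = cos(63°)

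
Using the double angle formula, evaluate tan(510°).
tan(510°) = 2 tan 255° / (1 - tan²255°) = -√3/3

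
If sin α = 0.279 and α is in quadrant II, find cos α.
cos α = -0.9603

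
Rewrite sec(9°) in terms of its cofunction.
sec(9°) = csc(90° - 9°) = csc(81°)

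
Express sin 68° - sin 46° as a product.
sin 68° - sin 46° = 2 cos(57°) sin(11°)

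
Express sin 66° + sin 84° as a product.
sin 66° + sin 84° = 2 sin(75°) cos(-9°)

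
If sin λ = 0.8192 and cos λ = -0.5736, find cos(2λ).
cos(2λ) = cos²λ - sin²λ = -0.3421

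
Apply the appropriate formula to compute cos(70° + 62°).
cos(70° + 62°) = cos 70° cos 62° - sin 70° sin 62° = -0.6691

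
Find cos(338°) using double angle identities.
cos(338°) = cos²169° - sin²169° = 0.9272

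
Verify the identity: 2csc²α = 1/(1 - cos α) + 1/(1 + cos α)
RHS = [(1 + cos α) + (1 - cos α)] / [(1 - cos α)(1 + cos α)] = 2/(1 - cos²α) = 2/sin²α = 2csc²α = LHS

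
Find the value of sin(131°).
sin(131°) = 0.7547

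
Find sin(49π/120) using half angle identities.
sin(49π/120) = √((1 - cos 49π/60)/2) = 0.9588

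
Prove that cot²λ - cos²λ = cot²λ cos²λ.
LHS = cos²λ/sin²λ - cos²λ = cos²λ(1/sin²λ - 1) = cos²λ · (1 - sin²λ)/sin²λ = cos²λ · cos²λ/sin²λ = cos²λ · cot²λ = RHS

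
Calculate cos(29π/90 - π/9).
cos(29π/90 - π/9) = cos 29π/90 cos π/9 + sin 29π/90 sin π/9 = 0.788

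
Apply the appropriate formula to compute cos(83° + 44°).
cos(83° + 44°) = cos 83° cos 44° - sin 83° sin 44° = -0.6018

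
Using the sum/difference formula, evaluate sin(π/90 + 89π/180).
sin(π/90 + 89π/180) = sin π/90 cos 89π/180 + cos π/90 sin 89π/180 = 0.9998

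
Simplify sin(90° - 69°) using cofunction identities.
sin(90° - 69°) = cos(69°)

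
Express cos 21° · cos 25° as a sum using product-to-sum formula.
cos 21° cos 25° = (1/2)[cos(21°-25°) + cos(21°+25°)]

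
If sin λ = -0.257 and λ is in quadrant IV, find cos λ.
cos λ = 0.9664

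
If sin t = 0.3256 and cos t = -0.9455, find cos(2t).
cos(2t) = cos²t - sin²t = 0.788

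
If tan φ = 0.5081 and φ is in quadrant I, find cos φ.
cos φ = 0.8915 (using tan²φ + 1 = sec²φ)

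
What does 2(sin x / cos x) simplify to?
2(sin x / cos x) = 2(tan x) (using Quotient identity)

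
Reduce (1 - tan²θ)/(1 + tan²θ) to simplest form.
(1 - tan²θ)/(1 + tan²θ) = cos(2θ) (using Double angle)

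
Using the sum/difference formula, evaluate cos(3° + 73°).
cos(3° + 73°) = cos 3° cos 73° - sin 3° sin 73° = 0.2419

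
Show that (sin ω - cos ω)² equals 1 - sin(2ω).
LHS = sin²ω - 2 sin ω cos ω + cos²ω = (sin²ω + cos²ω) - 2 sin ω cos ω = 1 - sin(2ω) = RHS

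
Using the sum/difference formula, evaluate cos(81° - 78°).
cos(81° - 78°) = cos 81° cos 78° + sin 81° sin 78° = 0.9986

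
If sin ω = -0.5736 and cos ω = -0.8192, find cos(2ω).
cos(2ω) = cos²ω - sin²ω = 0.3421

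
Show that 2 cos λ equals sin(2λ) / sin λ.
RHS = 2 sin λ cos λ / sin λ = 2 cos λ = LHS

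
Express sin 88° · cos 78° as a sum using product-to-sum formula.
sin 88° cos 78° = (1/2)[sin(88°+78°) + sin(88°-78°)]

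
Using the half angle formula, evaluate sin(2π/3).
sin(2π/3) = √((1 - cos 4π/3)/2) = √3/2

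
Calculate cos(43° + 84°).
cos(43° + 84°) = cos 43° cos 84° - sin 43° sin 84° = -0.6018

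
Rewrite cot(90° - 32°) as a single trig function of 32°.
cot(90° - 32°) = tan(32°)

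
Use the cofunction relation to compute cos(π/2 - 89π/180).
cos(π/2 - 89π/180) = sin(89π/180) = 0.9998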